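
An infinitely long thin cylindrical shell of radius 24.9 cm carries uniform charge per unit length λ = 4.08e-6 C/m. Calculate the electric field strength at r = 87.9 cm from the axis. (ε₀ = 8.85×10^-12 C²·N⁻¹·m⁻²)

E = 8.35e4 N/C

Choose a coaxial cylinder of radius r = 87.9 cm (arbitrary length L) as the Gaussian surface (r > 24.9 cm).
The full line charge is enclosed: λ_enc = 4.08×10^-6 C/m.
By Gauss's law (flux through the curved wall only), E·2πrL = λ_enc L/ε₀.
E = |λ_enc|/(2πε₀r) = (4.08e-6)/(2π·8.85×10^-12·0.879) = 8.35×10^4 N/C.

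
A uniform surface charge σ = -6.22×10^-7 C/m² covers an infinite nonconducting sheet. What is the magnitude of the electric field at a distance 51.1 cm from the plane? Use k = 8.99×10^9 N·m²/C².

E = 3.51×10^4 V/m

The symmetry is planar: E is normal to the sheet and the same magnitude on both sides. Take a pillbox straddling the sheet with end-cap area A.
Flux Φ = 2EA and Q_enc = σA, so 2EA = σA/ε₀ ⇒ E = |σ|/(2ε₀), independent of distance.
E = 2πk|σ| = 2π(8.99×10^9)(6.22e-7) = 3.51e4 N/C.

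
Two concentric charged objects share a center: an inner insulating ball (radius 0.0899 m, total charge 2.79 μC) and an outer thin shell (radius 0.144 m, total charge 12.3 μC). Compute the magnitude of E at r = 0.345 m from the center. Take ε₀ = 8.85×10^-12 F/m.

1.14×10^6 V/m

Use a concentric Gaussian sphere at r = 0.345 m (r > 0.144 m, enclosing both).
Q_enc = (2.79 μC) + (12.3 μC) = 1.509×10^-5 C.
Gauss's law: E·4πr² = Q_enc/ε₀.
E = |Q_enc|/(4πε₀r²) = (1.509×10^-5)/(4π·8.85×10^-12·(0.345)²) = 1.14e6 N/C.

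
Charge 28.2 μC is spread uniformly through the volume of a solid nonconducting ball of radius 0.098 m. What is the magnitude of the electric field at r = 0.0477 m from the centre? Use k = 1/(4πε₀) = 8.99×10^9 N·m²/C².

|E| ≈ 1.28×10^7 N/C

Symmetry ⇒ E = E(r) r̂. Gaussian sphere of radius r = 0.0477 m (r < R).
Only the charge within r is enclosed: Q_enc = Q·(r/R)³ = (28.2 μC)·(0.0477 m/0.098 m)³ = 3.252×10^-6 C.
By Gauss's law, ∮E·dA = E·4πr² = Q_enc/ε₀.
E = k|Q_enc|/r² = (8.99×10^9)(3.252×10^-6)/(0.0477)² = 1.28×10^7 N/C.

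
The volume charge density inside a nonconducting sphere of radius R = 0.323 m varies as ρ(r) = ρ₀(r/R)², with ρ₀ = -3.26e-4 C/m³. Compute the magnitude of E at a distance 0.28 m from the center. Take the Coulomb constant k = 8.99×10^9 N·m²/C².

1.55e6 N/C

Take a concentric spherical Gaussian surface of radius r = 0.28 m (r < R).
Q_enc = ∫₀^r ρ(r')·4πr'² dr' = (4πρ₀/R²) ∫₀^r r'^4 dr' = 4πρ₀ r^5/(5·R²) = -1.352e-5 C.
By Gauss's law, ∮E·dA = E·4πr² = Q_enc/ε₀.
E = k|Q_enc|/r² = (8.99×10^9)(1.352×10^-5)/(0.28)² = 1.55×10^6 N/C.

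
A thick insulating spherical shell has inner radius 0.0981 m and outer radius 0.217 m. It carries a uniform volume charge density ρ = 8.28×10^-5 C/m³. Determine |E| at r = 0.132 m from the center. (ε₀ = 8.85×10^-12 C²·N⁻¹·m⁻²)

By spherical symmetry E is radial; choose a Gaussian sphere of radius r = 0.132 m (within the shell material, 0.0981 m < r < 0.217 m).
Enclosed charge is the volume from a to r: Q_enc = (4π/3)ρ(r³ − a³) = 4.703×10^-7 C.
By Gauss's law, ∮E·dA = E·4πr² = Q_enc/ε₀.
E = |Q_enc|/(4πε₀r²) = (4.703×10^-7)/(4π·8.85×10^-12·(0.132)²) = 2.43×10^5 N/C.

|E| ≈ 2.43×10^5 N/C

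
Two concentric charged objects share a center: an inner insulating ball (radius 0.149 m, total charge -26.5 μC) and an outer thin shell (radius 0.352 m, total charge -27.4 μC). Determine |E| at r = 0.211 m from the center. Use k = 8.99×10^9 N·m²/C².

Use a concentric Gaussian sphere at r = 0.211 m (between the bodies, 0.149 m < r < 0.352 m).
The shell at 0.352 m lies outside the Gaussian surface, so Q_enc = -26.5 μC = -2.65×10^-5 C.
By Gauss's law, ∮E·dA = E·4πr² = Q_enc/ε₀.
E = k|Q_enc|/r² = (8.99×10^9)(2.65e-5)/(0.211)² = 5.35×10^6 N/C.

5.35×10^6 V/m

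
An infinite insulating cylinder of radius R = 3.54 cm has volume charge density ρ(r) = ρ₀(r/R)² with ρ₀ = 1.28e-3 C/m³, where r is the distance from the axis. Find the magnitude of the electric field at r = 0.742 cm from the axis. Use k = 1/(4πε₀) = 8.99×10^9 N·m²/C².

By cylindrical symmetry E is radial; use a coaxial Gaussian cylinder of radius 0.742 cm and length L (r < R).
λ_enc = ∫₀^r ρ(r')·2πr' dr' = (2πρ₀/R²)·r^4/4 = 4.863×10^-9 C/m.
Since E is radial and uniform over the curved surface, Φ = E·2πrL = Q_enc/ε₀ = λ_enc L/ε₀.
E = 2k|λ_enc|/r = 2(8.99×10^9)(4.863e-9)/(0.00742) = 1.18e4 N/C.

E ≈ 1.18×10^4 N/C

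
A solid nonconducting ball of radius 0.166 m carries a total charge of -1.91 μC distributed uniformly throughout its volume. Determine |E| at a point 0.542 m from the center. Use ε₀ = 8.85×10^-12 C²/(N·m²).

5.85×10^4 N/C

Take a concentric spherical Gaussian surface of radius r = 0.542 m (r > R, so the entire charge is enclosed).
Q_enc = -1.91 μC = -1.91e-6 C.
By Gauss's law, ∮E·dA = E·4πr² = Q_enc/ε₀.
E = |Q_enc|/(4πε₀r²) = (1.91×10^-6)/(4π·8.85×10^-12·(0.542)²) = 5.85e4 N/C.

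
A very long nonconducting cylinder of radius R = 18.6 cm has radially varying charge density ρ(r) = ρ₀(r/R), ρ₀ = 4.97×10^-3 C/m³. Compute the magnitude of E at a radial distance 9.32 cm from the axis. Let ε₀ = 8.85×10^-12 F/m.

Take a coaxial cylindrical Gaussian surface of radius r = 9.32 cm and length L (r < R).
Integrating ρ over the cross-section to radius r: λ_enc = (2πρ₀/R) ∫₀^r r'^2 dr' = 2πρ₀ r^3/(3·R) = 4.531×10^-5 C/m.
Applying ∮E·dA = Q_enc/ε₀ with the end caps contributing no flux:
E = |λ_enc|/(2πε₀r) = (4.531×10^-5)/(2π·8.85×10^-12·0.0932) = 8.74×10^6 N/C.

|E| ≈ 8.74e6 N/C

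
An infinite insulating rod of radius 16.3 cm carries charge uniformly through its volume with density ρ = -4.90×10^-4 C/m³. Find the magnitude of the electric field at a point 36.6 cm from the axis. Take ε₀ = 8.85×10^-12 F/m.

|E| = 2.01×10^6 N/C

Coaxial Gaussian cylinder, radius r = 36.6 cm, length L (r > 16.3 cm, full cross-section enclosed).
λ_enc = ρ·πR² = (-4.90×10^-4)π(0.163)² = -4.09×10^-5 C/m.
Since E is radial and uniform over the curved surface, Φ = E·2πrL = Q_enc/ε₀ = λ_enc L/ε₀.
E = |λ_enc|/(2πε₀r) = (4.09×10^-5)/(2π·8.85×10^-12·0.366) = 2.01×10^6 N/C.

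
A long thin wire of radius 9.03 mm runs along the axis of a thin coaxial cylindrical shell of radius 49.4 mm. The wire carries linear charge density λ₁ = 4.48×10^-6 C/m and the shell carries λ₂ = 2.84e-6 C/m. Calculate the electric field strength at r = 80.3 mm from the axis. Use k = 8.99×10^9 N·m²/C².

Choose a coaxial cylinder of radius r = 80.3 mm (arbitrary length L) as the Gaussian surface (r > 49.4 mm, enclosing both).
λ_enc = λ₁ + λ₂ = (4.48×10^-6) + (2.84×10^-6) = 7.32e-6 C/m.
Applying ∮E·dA = Q_enc/ε₀ with the end caps contributing no flux:
E = 2k|λ_enc|/r = 2(8.99×10^9)(7.32×10^-6)/(0.0803) = 1.64×10^6 N/C.

1.64e6 N/C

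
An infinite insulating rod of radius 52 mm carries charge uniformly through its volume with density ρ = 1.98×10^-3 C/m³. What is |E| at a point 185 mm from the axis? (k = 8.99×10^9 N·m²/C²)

|E| = 1.63×10^6 V/m

Coaxial Gaussian cylinder, radius r = 185 mm, length L (r > 52 mm, full cross-section enclosed).
λ_enc = ρ·πR² = (1.98e-3)π(0.052)² = 1.682×10^-5 C/m.
Since E is radial and uniform over the curved surface, Φ = E·2πrL = Q_enc/ε₀ = λ_enc L/ε₀.
E = 2k|λ_enc|/r = 2(8.99×10^9)(1.682e-5)/(0.185) = 1.63e6 N/C.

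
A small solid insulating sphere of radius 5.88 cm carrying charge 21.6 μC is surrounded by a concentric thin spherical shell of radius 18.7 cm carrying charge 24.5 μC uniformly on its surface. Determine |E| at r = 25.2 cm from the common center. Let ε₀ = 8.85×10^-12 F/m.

Symmetry ⇒ E = E(r) r̂. Gaussian sphere of radius r = 25.2 cm (r > 18.7 cm, enclosing both).
Q_enc = (21.6 μC) + (24.5 μC) = 4.61e-5 C.
By Gauss's law, ∮E·dA = E·4πr² = Q_enc/ε₀.
E = |Q_enc|/(4πε₀r²) = (4.61×10^-5)/(4π·8.85×10^-12·(0.252)²) = 6.53×10^6 N/C.

E = 6.53e6 N/C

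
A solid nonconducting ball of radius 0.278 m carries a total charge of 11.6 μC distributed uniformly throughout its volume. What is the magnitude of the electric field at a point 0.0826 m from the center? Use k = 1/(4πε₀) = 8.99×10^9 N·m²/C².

|E| = 4.01×10^5 N/C

By spherical symmetry E is radial; choose a Gaussian sphere of radius r = 0.0826 m (r < R).
Only the charge within r is enclosed: Q_enc = Q·(r/R)³ = (11.6 μC)·(0.0826 m/0.278 m)³ = 3.043×10^-7 C.
By Gauss's law, ∮E·dA = E·4πr² = Q_enc/ε₀.
E = k|Q_enc|/r² = (8.99×10^9)(3.043×10^-7)/(0.0826)² = 4.01×10^5 N/C.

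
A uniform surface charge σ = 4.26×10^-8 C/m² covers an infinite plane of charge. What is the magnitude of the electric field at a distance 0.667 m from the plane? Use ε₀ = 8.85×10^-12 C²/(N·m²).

E ≈ 2.41e3 N/C

Choose a cylindrical pillbox piercing the sheet, end faces (area A) parallel to it.
Only the two end caps contribute flux: Φ = 2EA. With Q_enc = σA, Gauss's law gives E = |σ|/(2ε₀).
E = |σ|/(2ε₀) = (4.26×10^-8)/(2·8.85×10^-12) = 2.41×10^3 N/C.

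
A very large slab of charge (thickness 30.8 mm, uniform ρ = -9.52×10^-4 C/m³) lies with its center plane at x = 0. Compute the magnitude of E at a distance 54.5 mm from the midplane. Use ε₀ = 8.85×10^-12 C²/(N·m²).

|E| = 1.66×10^6 N/C

The point |x| = 54.5 mm lies outside the slab (half-thickness 0.0154 m). A symmetric pillbox spanning the full slab encloses Q_enc = ρ·d·A.
Flux = 2EA ⇒ E = |ρ|d/(2ε₀), independent of distance outside.
E = (9.52e-4)(0.0308)/(2·8.85×10^-12) = 1.66×10^6 N/C.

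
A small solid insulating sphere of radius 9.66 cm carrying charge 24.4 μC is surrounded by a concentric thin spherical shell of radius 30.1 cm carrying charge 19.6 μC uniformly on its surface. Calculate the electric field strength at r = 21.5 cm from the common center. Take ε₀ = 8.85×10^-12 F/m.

4.75×10^6 N/C

Use a concentric Gaussian sphere at r = 21.5 cm (between the bodies, 9.66 cm < r < 30.1 cm).
Only the inner charge is enclosed; the outer shell contributes nothing inside itself. Q_enc = 24.4 μC = 2.44×10^-5 C.
Gauss's law: E·4πr² = Q_enc/ε₀.
E = |Q_enc|/(4πε₀r²) = (2.44e-5)/(4π·8.85×10^-12·(0.215)²) = 4.75×10^6 N/C.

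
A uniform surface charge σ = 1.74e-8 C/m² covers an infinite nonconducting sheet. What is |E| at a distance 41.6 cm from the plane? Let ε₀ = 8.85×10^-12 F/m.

983 N/C

Choose a cylindrical pillbox piercing the sheet, end faces (area A) parallel to it.
Only the two end caps contribute flux: Φ = 2EA. With Q_enc = σA, Gauss's law gives E = |σ|/(2ε₀).
E = |σ|/(2ε₀) = (1.74×10^-8)/(2·8.85×10^-12) = 983 N/C.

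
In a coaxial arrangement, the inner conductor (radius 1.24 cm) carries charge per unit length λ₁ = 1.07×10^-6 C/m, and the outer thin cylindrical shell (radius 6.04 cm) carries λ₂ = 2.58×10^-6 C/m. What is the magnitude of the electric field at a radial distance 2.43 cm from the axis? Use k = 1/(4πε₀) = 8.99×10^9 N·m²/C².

Take a coaxial cylindrical Gaussian surface of radius r = 2.43 cm and length L (between the conductors, 1.24 cm < r < 6.04 cm).
Only the inner wire is enclosed; the outer shell contributes nothing inside itself. λ_enc = λ₁ = 1.07e-6 C/m.
Gauss's law: E·2πrL = λ_enc L/ε₀.
E = 2k|λ_enc|/r = 2(8.99×10^9)(1.07e-6)/(0.0243) = 7.92e5 N/C.

E = 7.92×10^5 N/C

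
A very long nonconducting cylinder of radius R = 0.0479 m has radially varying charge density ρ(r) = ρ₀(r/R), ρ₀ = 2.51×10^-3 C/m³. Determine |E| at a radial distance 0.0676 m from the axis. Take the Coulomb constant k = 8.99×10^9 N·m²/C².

Choose a coaxial cylinder of radius r = 0.0676 m (arbitrary length L) as the Gaussian surface (r > R, full charge per length enclosed).
λ_enc = 2π ∫₀^R ρ₀(r'/R)^1 r' dr' = 2πρ₀R²/3 = 1.206e-5 C/m.
Gauss's law: E·2πrL = λ_enc L/ε₀.
E = 2k|λ_enc|/r = 2(8.99×10^9)(1.206e-5)/(0.0676) = 3.21×10^6 N/C.

3.21×10^6 N/C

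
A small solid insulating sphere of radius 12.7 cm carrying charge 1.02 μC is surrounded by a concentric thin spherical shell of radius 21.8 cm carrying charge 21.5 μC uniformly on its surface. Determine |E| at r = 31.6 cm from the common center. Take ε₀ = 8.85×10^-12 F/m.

E = 2.03×10^6 N/C

Symmetry ⇒ E = E(r) r̂. Gaussian sphere of radius r = 31.6 cm (r > 21.8 cm, enclosing both).
Q_enc = (1.02 μC) + (21.5 μC) = 2.252×10^-5 C.
By Gauss's law, ∮E·dA = E·4πr² = Q_enc/ε₀.
E = |Q_enc|/(4πε₀r²) = (2.252×10^-5)/(4π·8.85×10^-12·(0.316)²) = 2.03×10^6 N/C.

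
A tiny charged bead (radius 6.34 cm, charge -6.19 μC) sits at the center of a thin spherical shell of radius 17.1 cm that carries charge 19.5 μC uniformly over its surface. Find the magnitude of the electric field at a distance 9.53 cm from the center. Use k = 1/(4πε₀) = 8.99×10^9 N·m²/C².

|E| = 6.13e6 N/C

Symmetry ⇒ E = E(r) r̂. Gaussian sphere of radius r = 9.53 cm (between the bodies, 6.34 cm < r < 17.1 cm).
The shell at 17.1 cm lies outside the Gaussian surface, so Q_enc = -6.19 μC = -6.19×10^-6 C.
Gauss's law: E·4πr² = Q_enc/ε₀.
E = k|Q_enc|/r² = (8.99×10^9)(6.19×10^-6)/(0.0953)² = 6.13×10^6 N/C.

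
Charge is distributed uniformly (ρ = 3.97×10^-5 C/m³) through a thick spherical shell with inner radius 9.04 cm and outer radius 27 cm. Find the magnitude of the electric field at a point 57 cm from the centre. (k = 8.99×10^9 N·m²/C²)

Take a concentric spherical Gaussian surface of radius r = 57 cm (r > 27 cm, enclosing the whole shell).
Q_enc = ρ·(4π/3)(b³ − a³) = (3.97×10^-5)·(4π/3)·((0.27)³ − (0.0904)³) = 3.15×10^-6 C.
Since E is radial and uniform over the Gaussian sphere, Φ = E·4πr² = Q_enc/ε₀.
E = k|Q_enc|/r² = (8.99×10^9)(3.15×10^-6)/(0.57)² = 8.72×10^4 N/C.

|E| = 8.72e4 N/C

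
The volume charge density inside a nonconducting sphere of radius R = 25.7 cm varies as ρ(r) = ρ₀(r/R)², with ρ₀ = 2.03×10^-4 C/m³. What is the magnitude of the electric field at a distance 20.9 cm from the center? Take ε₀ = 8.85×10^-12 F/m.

By spherical symmetry E is radial; choose a Gaussian sphere of radius r = 20.9 cm (r < R).
Q_enc = ∫₀^r ρ(r')·4πr'² dr' = (4πρ₀/R²) ∫₀^r r'^4 dr' = 4πρ₀ r^5/(5·R²) = 3.08×10^-6 C.
Gauss's law: E·4πr² = Q_enc/ε₀.
E = |Q_enc|/(4πε₀r²) = (3.08e-6)/(4π·8.85×10^-12·(0.209)²) = 6.34×10^5 N/C.

|E| ≈ 6.34×10^5 V/m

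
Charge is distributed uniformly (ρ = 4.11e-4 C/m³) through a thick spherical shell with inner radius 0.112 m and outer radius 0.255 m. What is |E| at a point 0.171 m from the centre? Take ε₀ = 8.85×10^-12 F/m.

1.90×10^6 N/C

By spherical symmetry E is radial; choose a Gaussian sphere of radius r = 0.171 m (within the shell material, 0.112 m < r < 0.255 m).
Enclosed charge is the volume from a to r: Q_enc = (4π/3)ρ(r³ − a³) = 6.19×10^-6 C.
Since E is radial and uniform over the Gaussian sphere, Φ = E·4πr² = Q_enc/ε₀.
E = |Q_enc|/(4πε₀r²) = (6.19e-6)/(4π·8.85×10^-12·(0.171)²) = 1.90e6 N/C.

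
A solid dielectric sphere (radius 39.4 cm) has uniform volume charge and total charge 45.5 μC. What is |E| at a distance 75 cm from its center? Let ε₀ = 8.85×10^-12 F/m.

|E| = 7.27×10^5 V/m

Symmetry ⇒ E = E(r) r̂. Gaussian sphere of radius r = 75 cm (r > R, so the entire charge is enclosed).
Q_enc = 45.5 μC = 4.55×10^-5 C.
Gauss's law: E·4πr² = Q_enc/ε₀.
E = |Q_enc|/(4πε₀r²) = (4.55e-5)/(4π·8.85×10^-12·(0.75)²) = 7.27×10^5 N/C.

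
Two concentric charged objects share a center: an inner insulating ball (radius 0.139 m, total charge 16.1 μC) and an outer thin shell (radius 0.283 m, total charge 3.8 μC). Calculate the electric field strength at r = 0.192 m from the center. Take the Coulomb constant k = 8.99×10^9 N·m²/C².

Take a concentric spherical Gaussian surface of radius r = 0.192 m (between the bodies, 0.139 m < r < 0.283 m).
Only the inner charge is enclosed; the outer shell contributes nothing inside itself. Q_enc = 16.1 μC = 1.61×10^-5 C.
Since E is radial and uniform over the Gaussian sphere, Φ = E·4πr² = Q_enc/ε₀.
E = k|Q_enc|/r² = (8.99×10^9)(1.61×10^-5)/(0.192)² = 3.93×10^6 N/C.

|E| ≈ 3.93e6 N/C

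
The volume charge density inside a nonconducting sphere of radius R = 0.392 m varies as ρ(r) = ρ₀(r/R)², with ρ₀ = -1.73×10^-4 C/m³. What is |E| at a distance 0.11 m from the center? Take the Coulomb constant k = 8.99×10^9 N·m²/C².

E ≈ 3.39×10^4 N/C

Use a concentric Gaussian sphere at r = 0.11 m (r < R).
Q_enc = ∫₀^r ρ(r')·4πr'² dr' = (4πρ₀/R²) ∫₀^r r'^4 dr' = 4πρ₀ r^5/(5·R²) = -4.557e-8 C.
Applying ∮E·dA = Q_enc/ε₀ with Φ = E(4πr²):
E = k|Q_enc|/r² = (8.99×10^9)(4.557×10^-8)/(0.11)² = 3.39×10^4 N/C.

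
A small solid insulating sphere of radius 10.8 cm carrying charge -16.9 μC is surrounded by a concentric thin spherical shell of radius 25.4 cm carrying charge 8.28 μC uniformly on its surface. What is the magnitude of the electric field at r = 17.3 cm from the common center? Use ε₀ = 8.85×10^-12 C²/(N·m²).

By spherical symmetry E is radial; choose a Gaussian sphere of radius r = 17.3 cm (between the bodies, 10.8 cm < r < 25.4 cm).
Only the inner charge is enclosed; the outer shell contributes nothing inside itself. Q_enc = -16.9 μC = -1.69e-5 C.
By Gauss's law, ∮E·dA = E·4πr² = Q_enc/ε₀.
E = |Q_enc|/(4πε₀r²) = (1.69×10^-5)/(4π·8.85×10^-12·(0.173)²) = 5.08e6 N/C.

E ≈ 5.08e6 N/C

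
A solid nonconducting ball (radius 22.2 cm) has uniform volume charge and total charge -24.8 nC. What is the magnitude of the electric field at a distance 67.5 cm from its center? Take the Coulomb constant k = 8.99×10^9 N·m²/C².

Symmetry ⇒ E = E(r) r̂. Gaussian sphere of radius r = 67.5 cm (r > R, so the entire charge is enclosed).
Q_enc = -24.8 nC = -2.48×10^-8 C.
By Gauss's law, ∮E·dA = E·4πr² = Q_enc/ε₀.
E = k|Q_enc|/r² = (8.99×10^9)(2.48×10^-8)/(0.675)² = 489 N/C.

E = 489 N/C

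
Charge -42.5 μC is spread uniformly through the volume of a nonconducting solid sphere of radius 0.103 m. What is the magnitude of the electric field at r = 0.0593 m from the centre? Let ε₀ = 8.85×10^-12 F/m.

|E| = 2.07×10^7 N/C

By spherical symmetry E is radial; choose a Gaussian sphere of radius r = 0.0593 m (r < R).
For a uniform sphere the enclosed fraction is (r/R)³, so Q_enc = (-42.5 μC)(0.0593/0.103)³ = -8.11×10^-6 C.
By Gauss's law, ∮E·dA = E·4πr² = Q_enc/ε₀.
E = |Q_enc|/(4πε₀r²) = (8.11e-6)/(4π·8.85×10^-12·(0.0593)²) = 2.07e7 N/C.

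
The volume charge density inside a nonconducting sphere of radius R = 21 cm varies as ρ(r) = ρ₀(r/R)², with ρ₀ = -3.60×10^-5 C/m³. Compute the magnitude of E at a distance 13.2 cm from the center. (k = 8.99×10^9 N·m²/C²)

Take a concentric spherical Gaussian surface of radius r = 13.2 cm (r < R).
Integrate the density: Q_enc = 4π ∫₀^r ρ₀(r'/R)^2 r'² dr' = 4πρ₀ r^5/(5·R²) = -8.222e-8 C.
Since E is radial and uniform over the Gaussian sphere, Φ = E·4πr² = Q_enc/ε₀.
E = k|Q_enc|/r² = (8.99×10^9)(8.222×10^-8)/(0.132)² = 4.24e4 N/C.

E = 4.24×10^4 N/C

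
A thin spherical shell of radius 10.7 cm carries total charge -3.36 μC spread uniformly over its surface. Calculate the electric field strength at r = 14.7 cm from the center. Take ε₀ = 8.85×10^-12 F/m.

Symmetry ⇒ E = E(r) r̂. Gaussian sphere of radius r = 14.7 cm (r > 10.7 cm).
The entire shell is enclosed: Q_enc = -3.36×10^-6 C.
By Gauss's law, ∮E·dA = E·4πr² = Q_enc/ε₀.
E = |Q_enc|/(4πε₀r²) = (3.36×10^-6)/(4π·8.85×10^-12·(0.147)²) = 1.40×10^6 N/C.

|E| = 1.40×10^6 N/C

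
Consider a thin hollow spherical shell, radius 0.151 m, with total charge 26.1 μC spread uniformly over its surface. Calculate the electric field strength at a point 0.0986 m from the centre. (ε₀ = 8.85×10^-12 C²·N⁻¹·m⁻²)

E = 0

Use a concentric Gaussian sphere at r = 0.0986 m (inside the shell, r < 0.151 m).
All the charge is outside the Gaussian surface: Q_enc = 0, hence E = 0 everywhere inside the shell.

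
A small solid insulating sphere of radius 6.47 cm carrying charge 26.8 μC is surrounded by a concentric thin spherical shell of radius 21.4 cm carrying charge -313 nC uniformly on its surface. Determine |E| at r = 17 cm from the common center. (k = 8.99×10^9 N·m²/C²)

8.34×10^6 N/C

By spherical symmetry E is radial; choose a Gaussian sphere of radius r = 17 cm (between the bodies, 6.47 cm < r < 21.4 cm).
Only the inner charge is enclosed; the outer shell contributes nothing inside itself. Q_enc = 26.8 μC = 2.68×10^-5 C.
Applying ∮E·dA = Q_enc/ε₀ with Φ = E(4πr²):
E = k|Q_enc|/r² = (8.99×10^9)(2.68×10^-5)/(0.17)² = 8.34×10^6 N/C.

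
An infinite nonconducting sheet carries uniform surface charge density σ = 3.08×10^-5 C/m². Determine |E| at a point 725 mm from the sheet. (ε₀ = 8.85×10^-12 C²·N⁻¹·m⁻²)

E = 1.74×10^6 N/C

The symmetry is planar: E is normal to the sheet and the same magnitude on both sides. Take a pillbox straddling the sheet with end-cap area A.
Flux Φ = 2EA and Q_enc = σA, so 2EA = σA/ε₀ ⇒ E = |σ|/(2ε₀), independent of distance.
E = |σ|/(2ε₀) = (3.08×10^-5)/(2·8.85×10^-12) = 1.74×10^6 N/C.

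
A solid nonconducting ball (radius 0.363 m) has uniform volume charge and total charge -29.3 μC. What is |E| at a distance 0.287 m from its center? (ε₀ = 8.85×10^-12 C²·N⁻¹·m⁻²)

By spherical symmetry E is radial; choose a Gaussian sphere of radius r = 0.287 m (r < R).
For a uniform sphere the enclosed fraction is (r/R)³, so Q_enc = (-29.3 μC)(0.287/0.363)³ = -1.448×10^-5 C.
Gauss's law: E·4πr² = Q_enc/ε₀.
E = |Q_enc|/(4πε₀r²) = (1.448×10^-5)/(4π·8.85×10^-12·(0.287)²) = 1.58×10^6 N/C.

|E| ≈ 1.58e6 N/C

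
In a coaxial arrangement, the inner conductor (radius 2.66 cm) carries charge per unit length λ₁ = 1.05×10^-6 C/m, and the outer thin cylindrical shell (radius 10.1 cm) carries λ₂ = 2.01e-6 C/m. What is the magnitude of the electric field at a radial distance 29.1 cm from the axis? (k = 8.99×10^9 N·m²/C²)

1.89e5 V/m

Coaxial Gaussian cylinder, radius r = 29.1 cm, length L (r > 10.1 cm, enclosing both).
λ_enc = λ₁ + λ₂ = (1.05e-6) + (2.01×10^-6) = 3.06e-6 C/m.
Since E is radial and uniform over the curved surface, Φ = E·2πrL = Q_enc/ε₀ = λ_enc L/ε₀.
E = 2k|λ_enc|/r = 2(8.99×10^9)(3.06×10^-6)/(0.291) = 1.89e5 N/C.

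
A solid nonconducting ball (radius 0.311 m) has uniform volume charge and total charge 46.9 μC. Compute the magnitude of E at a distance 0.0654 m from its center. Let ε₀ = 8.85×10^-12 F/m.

Take a concentric spherical Gaussian surface of radius r = 0.0654 m (r < R).
For a uniform sphere the enclosed fraction is (r/R)³, so Q_enc = (46.9 μC)(0.0654/0.311)³ = 4.361e-7 C.
Since E is radial and uniform over the Gaussian sphere, Φ = E·4πr² = Q_enc/ε₀.
E = |Q_enc|/(4πε₀r²) = (4.361×10^-7)/(4π·8.85×10^-12·(0.0654)²) = 9.17×10^5 N/C.

|E| = 9.17e5 N/C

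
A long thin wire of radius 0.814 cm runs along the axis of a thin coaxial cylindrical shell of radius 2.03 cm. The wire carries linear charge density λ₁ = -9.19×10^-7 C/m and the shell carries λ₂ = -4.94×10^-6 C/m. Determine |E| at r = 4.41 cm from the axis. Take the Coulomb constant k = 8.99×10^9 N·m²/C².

Coaxial Gaussian cylinder, radius r = 4.41 cm, length L (r > 2.03 cm, enclosing both).
λ_enc = λ₁ + λ₂ = (-9.19×10^-7) + (-4.94×10^-6) = -5.859e-6 C/m.
Since E is radial and uniform over the curved surface, Φ = E·2πrL = Q_enc/ε₀ = λ_enc L/ε₀.
E = 2k|λ_enc|/r = 2(8.99×10^9)(5.859×10^-6)/(0.0441) = 2.39×10^6 N/C.

2.39×10^6 N/C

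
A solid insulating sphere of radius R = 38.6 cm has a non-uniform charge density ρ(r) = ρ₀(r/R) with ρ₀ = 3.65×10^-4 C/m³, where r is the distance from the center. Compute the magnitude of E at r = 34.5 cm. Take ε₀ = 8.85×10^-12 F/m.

Use a concentric Gaussian sphere at r = 34.5 cm (r < R).
Integrate the density: Q_enc = 4π ∫₀^r ρ₀(r'/R)^1 r'² dr' = 4πρ₀ r^4/(4·R) = 4.209×10^-5 C.
Applying ∮E·dA = Q_enc/ε₀ with Φ = E(4πr²):
E = |Q_enc|/(4πε₀r²) = (4.209×10^-5)/(4π·8.85×10^-12·(0.345)²) = 3.18×10^6 N/C.

E ≈ 3.18e6 N/C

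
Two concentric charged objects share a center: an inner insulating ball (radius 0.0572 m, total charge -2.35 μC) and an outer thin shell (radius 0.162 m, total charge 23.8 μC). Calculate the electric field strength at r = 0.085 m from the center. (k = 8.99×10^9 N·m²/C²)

By spherical symmetry E is radial; choose a Gaussian sphere of radius r = 0.085 m (between the bodies, 0.0572 m < r < 0.162 m).
The shell at 0.162 m lies outside the Gaussian surface, so Q_enc = -2.35 μC = -2.35×10^-6 C.
By Gauss's law, ∮E·dA = E·4πr² = Q_enc/ε₀.
E = k|Q_enc|/r² = (8.99×10^9)(2.35×10^-6)/(0.085)² = 2.92×10^6 N/C.

|E| = 2.92×10^6 N/C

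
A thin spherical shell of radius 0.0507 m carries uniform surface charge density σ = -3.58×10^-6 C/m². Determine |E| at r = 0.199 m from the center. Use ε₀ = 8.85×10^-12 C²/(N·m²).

|E| = 2.63×10^4 N/C

Take a concentric spherical Gaussian surface of radius r = 0.199 m (r > 0.0507 m).
The entire shell is enclosed: Q_enc = σ·4πR² = (-3.58×10^-6)·4π·(0.0507)² = -1.156×10^-7 C.
By Gauss's law, ∮E·dA = E·4πr² = Q_enc/ε₀.
E = |Q_enc|/(4πε₀r²) = (1.156e-7)/(4π·8.85×10^-12·(0.199)²) = 2.63×10^4 N/C.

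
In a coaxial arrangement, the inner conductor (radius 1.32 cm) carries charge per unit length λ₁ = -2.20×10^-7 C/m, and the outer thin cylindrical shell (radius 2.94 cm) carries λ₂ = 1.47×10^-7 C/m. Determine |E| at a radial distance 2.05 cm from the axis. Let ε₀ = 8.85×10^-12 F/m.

By cylindrical symmetry E is radial; use a coaxial Gaussian cylinder of radius 2.05 cm and length L (between the conductors, 1.32 cm < r < 2.94 cm).
The shell at 2.94 cm lies outside the Gaussian surface, so λ_enc = λ₁ = -2.20e-7 C/m.
Gauss's law: E·2πrL = λ_enc L/ε₀.
E = |λ_enc|/(2πε₀r) = (2.20×10^-7)/(2π·8.85×10^-12·0.0205) = 1.93×10^5 N/C.

|E| ≈ 1.93×10^5 N/C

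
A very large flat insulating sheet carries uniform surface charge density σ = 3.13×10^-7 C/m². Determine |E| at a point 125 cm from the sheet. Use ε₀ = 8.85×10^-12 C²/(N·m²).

|E| = 1.77e4 V/m

By planar symmetry E is perpendicular to the sheet and uniform; use a Gaussian pillbox with flat faces of area A on each side of the sheet.
Flux Φ = 2EA and Q_enc = σA, so 2EA = σA/ε₀ ⇒ E = |σ|/(2ε₀), independent of distance.
E = |σ|/(2ε₀) = (3.13×10^-7)/(2·8.85×10^-12) = 1.77e4 N/C.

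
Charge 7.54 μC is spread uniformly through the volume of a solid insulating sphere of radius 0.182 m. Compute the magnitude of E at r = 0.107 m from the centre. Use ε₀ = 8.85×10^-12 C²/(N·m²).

Take a concentric spherical Gaussian surface of radius r = 0.107 m (r < R).
For a uniform sphere the enclosed fraction is (r/R)³, so Q_enc = (7.54 μC)(0.107/0.182)³ = 1.532e-6 C.
Applying ∮E·dA = Q_enc/ε₀ with Φ = E(4πr²):
E = |Q_enc|/(4πε₀r²) = (1.532×10^-6)/(4π·8.85×10^-12·(0.107)²) = 1.20×10^6 N/C.

E = 1.20×10^6 V/m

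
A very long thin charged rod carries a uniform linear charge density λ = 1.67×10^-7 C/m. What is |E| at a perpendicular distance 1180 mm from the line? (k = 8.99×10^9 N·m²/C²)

|E| ≈ 2.54e3 N/C

Take a coaxial cylindrical Gaussian surface of radius r = 1180 mm and length L.
Q_enc = λL, so λ_enc = 1.67×10^-7 C/m.
Applying ∮E·dA = Q_enc/ε₀ with the end caps contributing no flux:
E = 2k|λ_enc|/r = 2(8.99×10^9)(1.67e-7)/(1.18) = 2.54×10^3 N/C.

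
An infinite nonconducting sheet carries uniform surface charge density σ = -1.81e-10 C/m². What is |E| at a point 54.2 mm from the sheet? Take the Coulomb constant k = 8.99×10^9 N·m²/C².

Choose a cylindrical pillbox piercing the sheet, end faces (area A) parallel to it.
Flux Φ = 2EA and Q_enc = σA, so 2EA = σA/ε₀ ⇒ E = |σ|/(2ε₀), independent of distance.
E = 2πk|σ| = 2π(8.99×10^9)(1.81e-10) = 10.2 N/C.

|E| ≈ 10.2 V/m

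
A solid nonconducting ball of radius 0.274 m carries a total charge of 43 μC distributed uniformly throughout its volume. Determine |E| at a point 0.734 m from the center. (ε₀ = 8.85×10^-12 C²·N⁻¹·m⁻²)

Take a concentric spherical Gaussian surface of radius r = 0.734 m (r > R, so the entire charge is enclosed).
Q_enc = 43 μC = 4.30×10^-5 C.
Applying ∮E·dA = Q_enc/ε₀ with Φ = E(4πr²):
E = |Q_enc|/(4πε₀r²) = (4.30×10^-5)/(4π·8.85×10^-12·(0.734)²) = 7.18e5 N/C.

|E| ≈ 7.18e5 V/m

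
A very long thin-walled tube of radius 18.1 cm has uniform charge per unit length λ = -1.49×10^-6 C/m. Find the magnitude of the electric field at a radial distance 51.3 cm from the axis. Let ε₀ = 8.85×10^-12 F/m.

By cylindrical symmetry E is radial; use a coaxial Gaussian cylinder of radius 51.3 cm and length L (r > 18.1 cm).
The full line charge is enclosed: λ_enc = -1.49×10^-6 C/m.
Applying ∮E·dA = Q_enc/ε₀ with the end caps contributing no flux:
E = |λ_enc|/(2πε₀r) = (1.49×10^-6)/(2π·8.85×10^-12·0.513) = 5.22×10^4 N/C.

|E| = 5.22e4 N/C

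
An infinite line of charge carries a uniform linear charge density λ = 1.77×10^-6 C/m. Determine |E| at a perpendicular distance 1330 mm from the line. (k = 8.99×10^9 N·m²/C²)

|E| = 2.39×10^4 N/C

By cylindrical symmetry E is radial; use a coaxial Gaussian cylinder of radius 1330 mm and length L.
Q_enc = λL, so λ_enc = 1.77×10^-6 C/m.
Gauss's law: E·2πrL = λ_enc L/ε₀.
E = 2k|λ_enc|/r = 2(8.99×10^9)(1.77×10^-6)/(1.33) = 2.39×10^4 N/C.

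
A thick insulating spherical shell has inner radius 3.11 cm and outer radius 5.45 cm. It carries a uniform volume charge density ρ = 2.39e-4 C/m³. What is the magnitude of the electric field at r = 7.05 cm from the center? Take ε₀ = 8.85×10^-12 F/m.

Take a concentric spherical Gaussian surface of radius r = 7.05 cm (r > 5.45 cm, enclosing the whole shell).
Q_enc = ρ·(4π/3)(b³ − a³) = (2.39×10^-4)·(4π/3)·((0.0545)³ − (0.0311)³) = 1.319×10^-7 C.
By Gauss's law, ∮E·dA = E·4πr² = Q_enc/ε₀.
E = |Q_enc|/(4πε₀r²) = (1.319×10^-7)/(4π·8.85×10^-12·(0.0705)²) = 2.39×10^5 N/C.

|E| = 2.39e5 N/C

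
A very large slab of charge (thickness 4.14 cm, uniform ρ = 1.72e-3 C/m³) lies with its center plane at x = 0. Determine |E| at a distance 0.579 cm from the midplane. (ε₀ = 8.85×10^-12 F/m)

By symmetry E is perpendicular to the slab. A Gaussian pillbox from −0.579 cm to +0.579 cm (face area A) lies entirely within the slab.
Q_enc = ρ·(2x)·A and flux = 2EA, so 2EA = 2ρxA/ε₀ ⇒ E = |ρ|x/ε₀.
E = (1.72e-3)(0.00579)/(8.85×10^-12) = 1.13×10^6 N/C.

1.13e6 N/C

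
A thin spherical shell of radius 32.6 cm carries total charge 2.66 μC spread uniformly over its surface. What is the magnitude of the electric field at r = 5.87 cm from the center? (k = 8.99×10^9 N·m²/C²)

|E| = 0 N/C

Symmetry ⇒ E = E(r) r̂. Gaussian sphere of radius r = 5.87 cm (inside the shell, r < 32.6 cm).
No charge lies within this surface, so Q_enc = 0 and Gauss's law gives E·4πr² = 0 ⇒ E = 0.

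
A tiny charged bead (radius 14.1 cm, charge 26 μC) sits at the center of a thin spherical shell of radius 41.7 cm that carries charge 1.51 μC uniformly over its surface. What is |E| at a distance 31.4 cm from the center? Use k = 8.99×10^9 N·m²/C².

Take a concentric spherical Gaussian surface of radius r = 31.4 cm (between the bodies, 14.1 cm < r < 41.7 cm).
The shell at 41.7 cm lies outside the Gaussian surface, so Q_enc = 26 μC = 2.60e-5 C.
By Gauss's law, ∮E·dA = E·4πr² = Q_enc/ε₀.
E = k|Q_enc|/r² = (8.99×10^9)(2.60×10^-5)/(0.314)² = 2.37×10^6 N/C.

|E| = 2.37e6 V/m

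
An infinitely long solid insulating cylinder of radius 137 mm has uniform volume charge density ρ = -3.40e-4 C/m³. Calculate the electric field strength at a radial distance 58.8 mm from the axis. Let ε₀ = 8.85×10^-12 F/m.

Choose a coaxial cylinder of radius r = 58.8 mm (arbitrary length L) as the Gaussian surface (r < R).
Charge inside radius r per length L is ρ·πr²·L, so λ_enc = ρπr² = -3.693e-6 C/m.
Since E is radial and uniform over the curved surface, Φ = E·2πrL = Q_enc/ε₀ = λ_enc L/ε₀.
E = |λ_enc|/(2πε₀r) = (3.693e-6)/(2π·8.85×10^-12·0.0588) = 1.13e6 N/C.

|E| ≈ 1.13×10^6 V/m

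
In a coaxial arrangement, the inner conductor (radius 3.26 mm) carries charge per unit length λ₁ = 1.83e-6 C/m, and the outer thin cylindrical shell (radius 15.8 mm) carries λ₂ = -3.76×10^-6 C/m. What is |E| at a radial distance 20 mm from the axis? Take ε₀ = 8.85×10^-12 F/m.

E = 1.74e6 N/C

Coaxial Gaussian cylinder, radius r = 20 mm, length L (r > 15.8 mm, enclosing both).
λ_enc = λ₁ + λ₂ = (1.83×10^-6) + (-3.76e-6) = -1.93×10^-6 C/m.
By Gauss's law (flux through the curved wall only), E·2πrL = λ_enc L/ε₀.
E = |λ_enc|/(2πε₀r) = (1.93e-6)/(2π·8.85×10^-12·0.02) = 1.74×10^6 N/C.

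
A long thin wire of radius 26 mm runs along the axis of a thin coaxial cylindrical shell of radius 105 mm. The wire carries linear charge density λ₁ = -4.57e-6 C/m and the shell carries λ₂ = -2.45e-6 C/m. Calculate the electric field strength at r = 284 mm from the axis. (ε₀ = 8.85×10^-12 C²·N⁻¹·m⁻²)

By cylindrical symmetry E is radial; use a coaxial Gaussian cylinder of radius 284 mm and length L (r > 105 mm, enclosing both).
λ_enc = λ₁ + λ₂ = (-4.57e-6) + (-2.45×10^-6) = -7.02×10^-6 C/m.
Gauss's law: E·2πrL = λ_enc L/ε₀.
E = |λ_enc|/(2πε₀r) = (7.02×10^-6)/(2π·8.85×10^-12·0.284) = 4.45e5 N/C.

4.45×10^5 N/C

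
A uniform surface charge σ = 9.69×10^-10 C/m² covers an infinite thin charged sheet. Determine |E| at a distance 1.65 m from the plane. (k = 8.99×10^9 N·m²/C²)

The symmetry is planar: E is normal to the sheet and the same magnitude on both sides. Take a pillbox straddling the sheet with end-cap area A.
Only the two end caps contribute flux: Φ = 2EA. With Q_enc = σA, Gauss's law gives E = |σ|/(2ε₀).
E = 2πk|σ| = 2π(8.99×10^9)(9.69×10^-10) = 54.7 N/C.

54.7 N/C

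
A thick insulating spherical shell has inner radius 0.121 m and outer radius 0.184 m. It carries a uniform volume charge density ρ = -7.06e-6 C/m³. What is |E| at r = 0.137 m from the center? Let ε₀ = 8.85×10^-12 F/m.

|E| ≈ 1.13×10^4 N/C

Take a concentric spherical Gaussian surface of radius r = 0.137 m (within the shell material, 0.121 m < r < 0.184 m).
Only the shell between 0.121 m and r is enclosed: Q_enc = ρ·(4π/3)(r³ − a³) = (-7.06e-6)·(4π/3)·((0.137)³ − (0.121)³) = -2.365×10^-8 C.
Applying ∮E·dA = Q_enc/ε₀ with Φ = E(4πr²):
E = |Q_enc|/(4πε₀r²) = (2.365×10^-8)/(4π·8.85×10^-12·(0.137)²) = 1.13e4 N/C.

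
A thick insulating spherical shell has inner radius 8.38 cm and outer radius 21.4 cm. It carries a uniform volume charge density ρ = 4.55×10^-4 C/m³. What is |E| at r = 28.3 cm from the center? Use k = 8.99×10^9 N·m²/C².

Take a concentric spherical Gaussian surface of radius r = 28.3 cm (r > 21.4 cm, enclosing the whole shell).
Q_enc = ρ·(4π/3)(b³ − a³) = (4.55e-4)·(4π/3)·((0.214)³ − (0.0838)³) = 1.756e-5 C.
Gauss's law: E·4πr² = Q_enc/ε₀.
E = k|Q_enc|/r² = (8.99×10^9)(1.756e-5)/(0.283)² = 1.97×10^6 N/C.

1.97×10^6 V/m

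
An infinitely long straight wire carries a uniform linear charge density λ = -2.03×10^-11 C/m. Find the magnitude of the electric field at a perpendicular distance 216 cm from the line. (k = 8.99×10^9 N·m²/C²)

|E| ≈ 0.169 N/C

Coaxial Gaussian cylinder, radius r = 216 cm, length L.
Q_enc = λL, so λ_enc = -2.03×10^-11 C/m.
Applying ∮E·dA = Q_enc/ε₀ with the end caps contributing no flux:
E = 2k|λ_enc|/r = 2(8.99×10^9)(2.03×10^-11)/(2.16) = 0.169 N/C.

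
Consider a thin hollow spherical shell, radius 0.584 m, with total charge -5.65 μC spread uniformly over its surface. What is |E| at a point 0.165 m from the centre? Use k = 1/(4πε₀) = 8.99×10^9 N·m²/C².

E = 0 (no enclosed charge)

Use a concentric Gaussian sphere at r = 0.165 m (inside the shell, r < 0.584 m).
All the charge is outside the Gaussian surface: Q_enc = 0, hence E = 0 everywhere inside the shell.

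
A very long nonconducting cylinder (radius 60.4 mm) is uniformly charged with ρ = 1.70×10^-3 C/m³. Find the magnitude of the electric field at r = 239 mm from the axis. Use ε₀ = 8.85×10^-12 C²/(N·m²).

|E| = 1.47×10^6 N/C

Take a coaxial cylindrical Gaussian surface of radius r = 239 mm and length L (r > 60.4 mm, full cross-section enclosed).
λ_enc = ρ·πR² = (1.70×10^-3)π(0.0604)² = 1.948×10^-5 C/m.
By Gauss's law (flux through the curved wall only), E·2πrL = λ_enc L/ε₀.
E = |λ_enc|/(2πε₀r) = (1.948×10^-5)/(2π·8.85×10^-12·0.239) = 1.47×10^6 N/C.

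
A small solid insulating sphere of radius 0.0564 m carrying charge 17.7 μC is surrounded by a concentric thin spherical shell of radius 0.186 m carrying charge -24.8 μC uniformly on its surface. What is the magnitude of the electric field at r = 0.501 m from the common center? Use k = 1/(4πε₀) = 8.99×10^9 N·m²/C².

|E| = 2.54×10^5 N/C

Use a concentric Gaussian sphere at r = 0.501 m (r > 0.186 m, enclosing both).
Q_enc = (17.7 μC) + (-24.8 μC) = -7.10×10^-6 C.
Applying ∮E·dA = Q_enc/ε₀ with Φ = E(4πr²):
E = k|Q_enc|/r² = (8.99×10^9)(7.10e-6)/(0.501)² = 2.54×10^5 N/C.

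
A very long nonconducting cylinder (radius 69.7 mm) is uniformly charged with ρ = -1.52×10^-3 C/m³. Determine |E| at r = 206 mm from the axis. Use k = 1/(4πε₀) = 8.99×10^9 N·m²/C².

E = 2.02×10^6 V/m

Choose a coaxial cylinder of radius r = 206 mm (arbitrary length L) as the Gaussian surface (r > 69.7 mm, full cross-section enclosed).
λ_enc = ρ·πR² = (-1.52e-3)π(0.0697)² = -2.32e-5 C/m.
Since E is radial and uniform over the curved surface, Φ = E·2πrL = Q_enc/ε₀ = λ_enc L/ε₀.
E = 2k|λ_enc|/r = 2(8.99×10^9)(2.32×10^-5)/(0.206) = 2.02×10^6 N/C.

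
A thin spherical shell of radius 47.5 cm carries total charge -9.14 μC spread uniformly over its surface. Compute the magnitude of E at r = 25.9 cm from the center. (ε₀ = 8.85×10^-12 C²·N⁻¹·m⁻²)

|E| = 0 N/C

By spherical symmetry E is radial; choose a Gaussian sphere of radius r = 25.9 cm (inside the shell, r < 47.5 cm).
All the charge is outside the Gaussian surface: Q_enc = 0, hence E = 0 everywhere inside the shell.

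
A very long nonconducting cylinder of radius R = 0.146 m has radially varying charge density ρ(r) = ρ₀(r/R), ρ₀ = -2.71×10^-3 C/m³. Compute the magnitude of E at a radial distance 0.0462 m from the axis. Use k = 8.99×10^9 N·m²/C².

Coaxial Gaussian cylinder, radius r = 0.0462 m, length L (r < R).
Integrating ρ over the cross-section to radius r: λ_enc = (2πρ₀/R) ∫₀^r r'^2 dr' = 2πρ₀ r^3/(3·R) = -3.834e-6 C/m.
Gauss's law: E·2πrL = λ_enc L/ε₀.
E = 2k|λ_enc|/r = 2(8.99×10^9)(3.834e-6)/(0.0462) = 1.49e6 N/C.

|E| ≈ 1.49e6 V/m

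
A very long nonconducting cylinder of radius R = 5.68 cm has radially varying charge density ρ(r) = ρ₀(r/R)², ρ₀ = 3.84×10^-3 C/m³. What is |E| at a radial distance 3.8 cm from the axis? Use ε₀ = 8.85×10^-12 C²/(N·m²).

Take a coaxial cylindrical Gaussian surface of radius r = 3.8 cm and length L (r < R).
Integrating ρ over the cross-section to radius r: λ_enc = (2πρ₀/R²) ∫₀^r r'^3 dr' = 2πρ₀ r^4/(4·R²) = 3.898e-6 C/m.
Since E is radial and uniform over the curved surface, Φ = E·2πrL = Q_enc/ε₀ = λ_enc L/ε₀.
E = |λ_enc|/(2πε₀r) = (3.898×10^-6)/(2π·8.85×10^-12·0.038) = 1.84×10^6 N/C.

E ≈ 1.84e6 N/C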